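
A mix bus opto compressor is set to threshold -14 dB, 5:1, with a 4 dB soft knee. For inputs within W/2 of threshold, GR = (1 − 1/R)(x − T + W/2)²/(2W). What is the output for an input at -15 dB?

-15.1 dB

x − T + W/2 = -15 − (-14) + 2 = 1.
GR = (1 − 1/5) × 1² / 8 = 0.8 × 1 / 8 = 0.1 dB.
Output = -15 − 0.1 = -15.1 dB.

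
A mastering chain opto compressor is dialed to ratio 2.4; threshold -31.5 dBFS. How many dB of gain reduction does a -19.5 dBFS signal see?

The signal is 12 dB above threshold.
After 2.4:1 compression the overshoot becomes 12/2.4 = 5 dB.
So the signal is attenuated by 12 − 5 = 7 dB.

7 dB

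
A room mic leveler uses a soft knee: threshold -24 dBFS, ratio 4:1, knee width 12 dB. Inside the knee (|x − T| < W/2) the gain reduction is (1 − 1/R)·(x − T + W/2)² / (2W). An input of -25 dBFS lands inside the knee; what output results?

-25.78125 dBFS

x − T + W/2 = -25 − (-24) + 6 = 5.
GR = (1 − 1/4) × 5² / 24 = 0.75 × 25 / 24 = 0.78125 dB.
Output = -25 − 0.78125 = -25.78125 dBFS.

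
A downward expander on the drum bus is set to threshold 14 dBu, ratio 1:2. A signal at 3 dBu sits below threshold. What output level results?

-8 dBu

Below threshold, a 1:2 expander applies gain = (2−1)×(T − x) of attenuation.
(2−1) × 11 = 11 dB, so output = 3 − 11 = -8 dBu.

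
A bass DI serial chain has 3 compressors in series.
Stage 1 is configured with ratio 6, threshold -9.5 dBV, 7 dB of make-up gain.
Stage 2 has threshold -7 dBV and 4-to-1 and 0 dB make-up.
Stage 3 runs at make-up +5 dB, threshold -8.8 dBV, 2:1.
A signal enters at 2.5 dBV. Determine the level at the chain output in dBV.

-2.0875 dBV

Stage 1: overshoot 12 dB → 12/6 = 2 dB → -7.5 dBV; +7 dB make-up → -0.5 dBV.
Stage 2: 6.5 dB above -7 dBV, reduced 4:1 to 1.625 dB above → -5.375 dBV.
Stage 3: -5.375 dBV is 3.425 dB over -8.8 dBV; at 2:1 that becomes 1.7125 dB over, giving -7.0875 dBV; +5 dB make-up → -2.0875 dBV.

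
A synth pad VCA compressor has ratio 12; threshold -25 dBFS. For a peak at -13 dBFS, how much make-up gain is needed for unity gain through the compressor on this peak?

11 dB

Without make-up, output = threshold + overshoot/12 = -25 + 1 = -24 dBFS.
Gap to target: 11 dB.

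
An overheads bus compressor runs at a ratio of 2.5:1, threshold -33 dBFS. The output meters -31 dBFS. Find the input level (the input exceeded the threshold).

Post-compression overshoot = -31 − (-33) = 2 dB.
Undo the ratio: input overshoot = 2 × 2.5 = 5 dB, giving input = -28 dBFS.

-28 dBFS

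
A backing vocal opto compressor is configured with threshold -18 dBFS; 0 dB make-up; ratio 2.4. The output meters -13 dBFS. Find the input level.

-6 dBFS

Post-compression overshoot = -13 − (-18) = 5 dB.
Before 2.4:1 compression the overshoot was 5 × 2.4 = 12 dB, so input = -18 + 12 = -6 dBFS.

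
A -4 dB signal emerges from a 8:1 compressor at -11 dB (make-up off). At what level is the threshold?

Gain reduction = -4 − (-11) = 7 dB; output overshoot = GR / (R − 1) = 7 / 7 = 1 dB.
Threshold = output − output overshoot = -11 − 1 = -12 dB.

-12 dB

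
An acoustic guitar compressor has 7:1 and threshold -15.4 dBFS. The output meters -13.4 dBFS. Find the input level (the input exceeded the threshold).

-1.4 dBFS

The compressed level sits -13.4 − (-15.4) = 2 dB over threshold.
Undo the ratio: input overshoot = 2 × 7 = 14 dB, giving input = -1.4 dBFS.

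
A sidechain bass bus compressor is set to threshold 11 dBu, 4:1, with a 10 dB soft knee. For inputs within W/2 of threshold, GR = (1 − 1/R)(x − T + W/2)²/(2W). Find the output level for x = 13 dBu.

11.1625 dBu

x − T + W/2 = 13 − 11 + 5 = 7.
GR = (1 − 1/4) × 7² / 20 = 0.75 × 49 / 20 = 1.8375 dB.
Output = 13 − 1.8375 = 11.1625 dBu.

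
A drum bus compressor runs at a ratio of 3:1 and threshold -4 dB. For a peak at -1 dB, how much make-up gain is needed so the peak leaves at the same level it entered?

2 dB

The peak compresses to -4 + 3/3 = -3 dB.
To reach -1 dB requires -1 − (-3) = 2 dB of make-up.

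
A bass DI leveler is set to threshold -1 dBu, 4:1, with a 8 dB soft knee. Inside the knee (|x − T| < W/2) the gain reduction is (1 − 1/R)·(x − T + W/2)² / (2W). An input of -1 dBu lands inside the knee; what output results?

-1.75 dBu

x − T + W/2 = -1 − (-1) + 4 = 4.
GR = (1 − 1/4) × 4² / 16 = 0.75 × 16 / 16 = 0.75 dB.
Output = -1 − 0.75 = -1.75 dBu.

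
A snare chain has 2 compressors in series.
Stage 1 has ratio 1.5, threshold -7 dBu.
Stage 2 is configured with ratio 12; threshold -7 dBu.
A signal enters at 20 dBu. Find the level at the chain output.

-5.5 dBu

Stage 1: 27 dB above -7 dBu, reduced 1.5:1 to 18 dB above → 11 dBu.
Stage 2: 11 dBu is 18 dB over -7 dBu; at 12:1 that becomes 1.5 dB over, giving -5.5 dBu.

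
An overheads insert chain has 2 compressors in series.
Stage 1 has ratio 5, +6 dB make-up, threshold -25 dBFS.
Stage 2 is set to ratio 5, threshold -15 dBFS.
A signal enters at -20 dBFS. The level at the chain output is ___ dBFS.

Stage 1: overshoot 5 dB → 5/5 = 1 dB → -24 dBFS; +6 dB make-up → -18 dBFS.
Stage 2: below threshold (-18 ≤ -15); passes unchanged; output -18 dBFS.

-18 dBFS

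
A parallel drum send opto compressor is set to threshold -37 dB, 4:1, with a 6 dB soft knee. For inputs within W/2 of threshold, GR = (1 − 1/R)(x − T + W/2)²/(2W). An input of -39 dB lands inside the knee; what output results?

-39.0625 dB

x − T + W/2 = -39 − (-37) + 3 = 1.
GR = (1 − 1/4) × 1² / 12 = 0.75 × 1 / 12 = 0.0625 dB.
Output = -39 − 0.0625 = -39.0625 dB.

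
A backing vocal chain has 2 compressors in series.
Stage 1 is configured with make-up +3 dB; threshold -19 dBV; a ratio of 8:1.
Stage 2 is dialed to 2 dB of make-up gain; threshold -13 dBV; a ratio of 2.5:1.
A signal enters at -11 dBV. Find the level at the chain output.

Stage 1: -11 dBV is 8 dB over -19 dBV; at 8:1 that becomes 1 dB over, giving -18 dBV; +3 dB make-up → -15 dBV.
Stage 2: -15 dBV ≤ -13 dBV, so stage 2 doesn't engage; make-up brings it to -13 dBV.

-13 dBV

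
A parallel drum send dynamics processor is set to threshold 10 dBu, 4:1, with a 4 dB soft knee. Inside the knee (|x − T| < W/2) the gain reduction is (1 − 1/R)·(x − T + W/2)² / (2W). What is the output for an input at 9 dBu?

8.90625 dBu

x − T + W/2 = 9 − 10 + 2 = 1.
GR = (1 − 1/4) × 1² / 8 = 0.75 × 1 / 8 = 0.09375 dB.
Output = 9 − 0.09375 = 8.90625 dBu.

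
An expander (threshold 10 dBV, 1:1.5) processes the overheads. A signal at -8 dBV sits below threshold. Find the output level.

-17 dBV

The input is 18 dB below the 10 dBV threshold.
A 1:1.5 expander multiplies undershoot by 1.5: 18 × 1.5 = 27 dB below threshold.
Output = 10 − 27 = -17 dBV.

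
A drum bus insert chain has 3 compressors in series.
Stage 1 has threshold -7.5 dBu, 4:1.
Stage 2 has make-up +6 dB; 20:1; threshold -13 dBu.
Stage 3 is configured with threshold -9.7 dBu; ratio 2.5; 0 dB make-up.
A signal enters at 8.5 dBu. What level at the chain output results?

Stage 1: overshoot 16 dB → 16/4 = 4 dB → -3.5 dBu.
Stage 2: 9.5 dB above -13 dBu, reduced 20:1 to 0.475 dB above → -12.525 dBu; +6 dB make-up → -6.525 dBu.
Stage 3: 3.175 dB above -9.7 dBu, reduced 2.5:1 to 1.27 dB above → -8.43 dBu.

-8.43 dBu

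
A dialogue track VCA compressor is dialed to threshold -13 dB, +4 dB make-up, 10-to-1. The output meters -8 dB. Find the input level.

-3 dB

Stripping the +4 dB make-up gives -12 dB at the gain stage.
The compressed level sits -12 − (-13) = 1 dB over threshold.
Before 10:1 compression the overshoot was 1 × 10 = 10 dB, so input = -13 + 10 = -3 dB.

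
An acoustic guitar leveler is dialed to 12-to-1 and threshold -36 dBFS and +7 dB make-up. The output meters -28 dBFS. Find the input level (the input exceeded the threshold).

-24 dBFS

Remove make-up: -28 − 7 = -35 dBFS.
The compressed level sits -35 − (-36) = 1 dB over threshold.
Before 12:1 compression the overshoot was 1 × 12 = 12 dB, so input = -36 + 12 = -24 dBFS.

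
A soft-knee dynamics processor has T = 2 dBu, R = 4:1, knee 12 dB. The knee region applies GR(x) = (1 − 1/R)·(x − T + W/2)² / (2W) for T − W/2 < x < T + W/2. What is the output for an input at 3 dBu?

1.46875 dBu

x − T + W/2 = 3 − 2 + 6 = 7.
GR = (1 − 1/4) × 7² / 24 = 0.75 × 49 / 24 = 1.53125 dB.
Output = 3 − 1.53125 = 1.46875 dBu.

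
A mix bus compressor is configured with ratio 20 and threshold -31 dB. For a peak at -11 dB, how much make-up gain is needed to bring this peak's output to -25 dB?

Without make-up, output = threshold + overshoot/20 = -31 + 1 = -30 dB.
Gap to target: 5 dB.

5 dB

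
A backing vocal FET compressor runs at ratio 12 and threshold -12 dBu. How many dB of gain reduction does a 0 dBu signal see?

Overshoot = 0 − (-12) = 12 dB.
At 12:1, output sits 12/12 = 1 dB above threshold.
GR = overshoot in − overshoot out = 12 − 1 = 11 dB.

11 dB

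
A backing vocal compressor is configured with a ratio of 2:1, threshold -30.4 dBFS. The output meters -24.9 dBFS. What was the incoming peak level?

-19.4 dBFS

Post-compression overshoot = -24.9 − (-30.4) = 5.5 dB.
Undo the ratio: input overshoot = 5.5 × 2 = 11 dB, giving input = -19.4 dBFS.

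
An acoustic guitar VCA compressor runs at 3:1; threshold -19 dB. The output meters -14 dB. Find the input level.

That's 5 dB above the -19 dB threshold.
Input overshoot = R × output overshoot = 15 dB → input = -19 + 15 = -4 dB.

-4 dB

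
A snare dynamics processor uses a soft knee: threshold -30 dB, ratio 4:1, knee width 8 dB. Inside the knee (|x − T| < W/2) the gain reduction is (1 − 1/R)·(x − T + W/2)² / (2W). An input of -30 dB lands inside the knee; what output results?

x − T + W/2 = -30 − (-30) + 4 = 4.
GR = (1 − 1/4) × 4² / 16 = 0.75 × 16 / 16 = 0.75 dB.
Output = -30 − 0.75 = -30.75 dB.

-30.75 dB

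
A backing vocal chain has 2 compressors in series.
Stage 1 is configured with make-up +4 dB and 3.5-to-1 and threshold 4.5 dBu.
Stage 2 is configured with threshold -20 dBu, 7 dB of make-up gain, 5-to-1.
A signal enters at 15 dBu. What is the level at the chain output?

-6.7 dBu

Stage 1: 15 dBu is 10.5 dB over 4.5 dBu; at 3.5:1 that becomes 3 dB over, giving 7.5 dBu; +4 dB make-up → 11.5 dBu.
Stage 2: 11.5 dBu is 31.5 dB over -20 dBu; at 5:1 that becomes 6.3 dB over, giving -13.7 dBu; +7 dB make-up → -6.7 dBu.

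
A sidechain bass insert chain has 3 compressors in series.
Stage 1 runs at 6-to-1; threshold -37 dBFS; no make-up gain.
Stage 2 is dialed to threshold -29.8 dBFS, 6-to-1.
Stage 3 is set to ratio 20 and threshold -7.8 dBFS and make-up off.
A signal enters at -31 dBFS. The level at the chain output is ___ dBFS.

-36 dBFS

Stage 1: -31 dBFS is 6 dB over -37 dBFS; at 6:1 that becomes 1 dB over, giving -36 dBFS.
Stage 2: -36 dBFS is at or below the -29.8 dBFS threshold — no compression; output -36 dBFS.
Stage 3: -36 dBFS ≤ -7.8 dBFS, so stage 3 doesn't engage; output -36 dBFS.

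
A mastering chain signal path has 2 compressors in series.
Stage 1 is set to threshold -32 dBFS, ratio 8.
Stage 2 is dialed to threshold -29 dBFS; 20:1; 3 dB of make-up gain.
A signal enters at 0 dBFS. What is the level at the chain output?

Stage 1: 32 dB above -32 dBFS, reduced 8:1 to 4 dB above → -28 dBFS.
Stage 2: 1 dB above -29 dBFS, reduced 20:1 to 0.05 dB above → -28.95 dBFS; +3 dB make-up → -25.95 dBFS.

-25.95 dBFS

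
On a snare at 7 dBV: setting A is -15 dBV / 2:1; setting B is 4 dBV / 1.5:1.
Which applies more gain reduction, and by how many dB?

A: overshoot 22 dB → output overshoot 11 dB → GR 11 dB.
B: overshoot 3 dB → output overshoot 2 dB → GR 1 dB.
Difference: 10 dB in favour of A.

A, by 10 dB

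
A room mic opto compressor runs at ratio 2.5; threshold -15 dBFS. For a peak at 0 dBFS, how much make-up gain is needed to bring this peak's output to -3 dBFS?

6 dB

The peak compresses to -15 + 15/2.5 = -9 dBFS.
To reach -3 dBFS requires -3 − (-9) = 6 dB of make-up.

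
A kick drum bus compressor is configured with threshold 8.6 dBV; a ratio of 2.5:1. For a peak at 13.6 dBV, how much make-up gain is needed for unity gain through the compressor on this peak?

Overshoot 5 dB → 5/2.5 = 2 dB after compression, so the compressed level is 8.6 + 2 = 10.6 dBV.
Make-up = target − compressed = 13.6 − 10.6 = 3 dB.

3 dB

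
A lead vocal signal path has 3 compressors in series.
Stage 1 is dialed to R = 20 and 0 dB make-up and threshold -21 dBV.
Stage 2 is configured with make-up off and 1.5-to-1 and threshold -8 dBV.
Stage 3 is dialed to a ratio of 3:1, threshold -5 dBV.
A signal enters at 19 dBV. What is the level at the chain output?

-19 dBV

Stage 1: 19 dBV is 40 dB over -21 dBV; at 20:1 that becomes 2 dB over, giving -19 dBV.
Stage 2: below threshold (-19 ≤ -8); passes unchanged; output -19 dBV.
Stage 3: below threshold (-19 ≤ -5); passes unchanged; output -19 dBV.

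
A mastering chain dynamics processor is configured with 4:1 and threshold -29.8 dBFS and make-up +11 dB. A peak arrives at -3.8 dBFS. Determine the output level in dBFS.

The input is 26 dB above the -29.8 dBFS threshold.
At 4:1 the overshoot is divided by 4, leaving 6.5 dB above threshold.
So the level is -29.8 + 6.5 = -23.3 dBFS; make-up adds 11 dB, giving -12.3 dBFS.

-12.3 dBFS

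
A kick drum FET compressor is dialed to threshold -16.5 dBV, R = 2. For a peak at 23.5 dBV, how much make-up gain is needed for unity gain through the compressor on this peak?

20 dB

Without make-up, output = threshold + overshoot/2 = -16.5 + 20 = 3.5 dBV.
Gap to target: 20 dB.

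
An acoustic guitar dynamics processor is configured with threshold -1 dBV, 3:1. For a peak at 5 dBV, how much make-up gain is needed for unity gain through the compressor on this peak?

Without make-up, output = threshold + overshoot/3 = -1 + 2 = 1 dBV.
Gap to target: 4 dB.

4 dB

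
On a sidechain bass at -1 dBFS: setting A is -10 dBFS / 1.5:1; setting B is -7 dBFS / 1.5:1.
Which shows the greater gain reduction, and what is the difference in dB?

A, by 1 dB

A: 9 dB over, compressed to 6 dB over, so 3 dB of GR.
B: 6 dB over, compressed to 4 dB over, so 2 dB of GR.
A reduces 1 dB more.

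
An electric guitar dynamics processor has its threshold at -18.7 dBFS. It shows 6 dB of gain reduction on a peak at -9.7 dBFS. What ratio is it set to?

3:1

Input overshoot = -9.7 − (-18.7) = 9 dB.
Output overshoot = 9 − 6 = 3 dB.
Ratio = input overshoot / output overshoot = 9 / 3 = 3.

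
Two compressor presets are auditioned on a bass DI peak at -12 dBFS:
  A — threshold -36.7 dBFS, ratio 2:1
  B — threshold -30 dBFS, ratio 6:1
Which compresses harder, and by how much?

A: GR = 24.7 − 24.7/2 = 12.35 dB.
B: GR = 18 − 18/6 = 15 dB.
B applies 2.65 dB more gain reduction.

B, by 2.65 dB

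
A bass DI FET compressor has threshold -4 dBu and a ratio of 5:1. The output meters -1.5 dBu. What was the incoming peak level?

The compressed level sits -1.5 − (-4) = 2.5 dB over threshold.
Before 5:1 compression the overshoot was 2.5 × 5 = 12.5 dB, so input = -4 + 12.5 = 8.5 dBu.

8.5 dBu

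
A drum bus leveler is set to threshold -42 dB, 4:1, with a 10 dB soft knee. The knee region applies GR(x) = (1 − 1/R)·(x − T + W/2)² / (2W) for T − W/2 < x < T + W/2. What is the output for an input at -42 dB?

-42.9375 dB

x − T + W/2 = -42 − (-42) + 5 = 5.
GR = (1 − 1/4) × 5² / 20 = 0.75 × 25 / 20 = 0.9375 dB.
Output = -42 − 0.9375 = -42.9375 dB.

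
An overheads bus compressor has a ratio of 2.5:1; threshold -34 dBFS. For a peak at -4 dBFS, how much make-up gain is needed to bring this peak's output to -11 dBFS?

Without make-up, output = threshold + overshoot/2.5 = -34 + 12 = -22 dBFS.
Gap to target: 11 dB.

11 dB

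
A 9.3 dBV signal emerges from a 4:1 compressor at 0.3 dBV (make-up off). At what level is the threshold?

Input is 12 dB above T (since output overshoot × R = input overshoot: (0.3 − T)·4 = 9.3 − T gives T = -2.7 dBV).
Check: -2.7 + (9.3 − (-2.7))/4 = -2.7 + 3 = 0.3 dBV. ✓

-2.7 dBV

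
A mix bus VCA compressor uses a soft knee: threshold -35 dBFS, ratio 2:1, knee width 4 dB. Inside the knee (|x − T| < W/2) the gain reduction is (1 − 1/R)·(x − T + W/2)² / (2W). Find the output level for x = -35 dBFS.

-35.25 dBFS

x − T + W/2 = -35 − (-35) + 2 = 2.
GR = (1 − 1/2) × 2² / 8 = 0.5 × 4 / 8 = 0.25 dB.
Output = -35 − 0.25 = -35.25 dBFS.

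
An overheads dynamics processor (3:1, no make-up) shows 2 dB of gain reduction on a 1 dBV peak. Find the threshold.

Let T be the threshold. Output overshoot = (input overshoot)/R, so -1 − T = (1 − T)/3.
3·(-1 − T) = 1 − T → 2·T = -3 − 1 = -4.
T = -4/2 = -2 dBV.

-2 dBV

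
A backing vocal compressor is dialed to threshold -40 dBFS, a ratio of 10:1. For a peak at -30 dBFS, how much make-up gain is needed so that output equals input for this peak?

The peak compresses to -40 + 10/10 = -39 dBFS.
To reach -30 dBFS requires -30 − (-39) = 9 dB of make-up.

9 dB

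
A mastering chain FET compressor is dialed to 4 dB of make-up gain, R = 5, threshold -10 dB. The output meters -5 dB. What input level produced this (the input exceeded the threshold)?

-5 dB

Before make-up, the level was -5 − 4 = -9 dB.
That's 1 dB above the -10 dB threshold.
Input overshoot = R × output overshoot = 5 dB → input = -10 + 5 = -5 dB.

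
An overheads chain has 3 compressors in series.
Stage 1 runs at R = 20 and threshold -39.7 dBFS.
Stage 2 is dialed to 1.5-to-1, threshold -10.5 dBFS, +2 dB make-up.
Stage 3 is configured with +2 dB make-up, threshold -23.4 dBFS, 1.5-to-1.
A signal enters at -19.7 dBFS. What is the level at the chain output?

Stage 1: overshoot 20 dB → 20/20 = 1 dB → -38.7 dBFS.
Stage 2: below threshold (-38.7 ≤ -10.5); passes unchanged; make-up brings it to -36.7 dBFS.
Stage 3: below threshold (-36.7 ≤ -23.4); passes unchanged; make-up brings it to -34.7 dBFS.

-34.7 dBFS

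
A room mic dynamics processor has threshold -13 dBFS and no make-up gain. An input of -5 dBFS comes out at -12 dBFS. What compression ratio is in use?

Input overshoot = -5 − (-13) = 8 dB; output overshoot = -12 − (-13) = 1 dB.
Ratio = 8 / 1 = 8.

8:1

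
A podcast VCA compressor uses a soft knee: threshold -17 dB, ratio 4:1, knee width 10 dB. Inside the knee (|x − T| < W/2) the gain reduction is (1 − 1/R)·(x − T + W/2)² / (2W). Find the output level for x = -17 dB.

-17.9375 dB

x − T + W/2 = -17 − (-17) + 5 = 5.
GR = (1 − 1/4) × 5² / 20 = 0.75 × 25 / 20 = 0.9375 dB.
Output = -17 − 0.9375 = -17.9375 dB.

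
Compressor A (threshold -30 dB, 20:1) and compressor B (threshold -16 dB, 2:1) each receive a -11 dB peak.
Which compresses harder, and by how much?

A, by 15.55 dB

A: GR = 19 − 19/20 = 18.05 dB.
B: GR = 5 − 5/2 = 2.5 dB.
Difference: 15.55 dB in favour of A.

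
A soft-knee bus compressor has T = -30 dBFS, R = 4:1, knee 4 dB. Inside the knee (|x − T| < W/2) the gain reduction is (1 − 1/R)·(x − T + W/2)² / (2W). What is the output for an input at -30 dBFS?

-30.375 dBFS

x − T + W/2 = -30 − (-30) + 2 = 2.
GR = (1 − 1/4) × 2² / 8 = 0.75 × 4 / 8 = 0.375 dB.
Output = -30 − 0.375 = -30.375 dBFS.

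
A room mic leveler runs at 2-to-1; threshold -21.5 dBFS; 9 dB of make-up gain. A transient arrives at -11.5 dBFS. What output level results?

-11.5 dBFS sits 10 dB over threshold.
2:1 compression reduces that to 10/2 = 5 dB over.
So the level is -21.5 + 5 = -16.5 dBFS; make-up adds 9 dB, giving -7.5 dBFS.

-7.5 dBFS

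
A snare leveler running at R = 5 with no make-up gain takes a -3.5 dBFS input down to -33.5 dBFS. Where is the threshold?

-41 dBFS

Let T be the threshold. Output overshoot = (input overshoot)/R, so -33.5 − T = (-3.5 − T)/5.
5·(-33.5 − T) = -3.5 − T → 4·T = -167.5 − (-3.5) = -164.
T = -164/4 = -41 dBFS.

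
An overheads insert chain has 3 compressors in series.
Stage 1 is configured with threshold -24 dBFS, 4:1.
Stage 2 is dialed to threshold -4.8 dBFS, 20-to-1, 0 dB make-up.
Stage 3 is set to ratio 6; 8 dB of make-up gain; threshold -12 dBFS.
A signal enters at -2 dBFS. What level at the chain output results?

Stage 1: -2 dBFS is 22 dB over -24 dBFS; at 4:1 that becomes 5.5 dB over, giving -18.5 dBFS.
Stage 2: -18.5 dBFS ≤ -4.8 dBFS, so stage 2 doesn't engage; output -18.5 dBFS.
Stage 3: below threshold (-18.5 ≤ -12); passes unchanged; make-up brings it to -10.5 dBFS.

-10.5 dBFS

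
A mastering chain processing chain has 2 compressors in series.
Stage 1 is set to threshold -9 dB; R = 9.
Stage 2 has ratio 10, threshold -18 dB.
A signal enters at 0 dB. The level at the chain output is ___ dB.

-17 dB

Stage 1: overshoot 9 dB → 9/9 = 1 dB → -8 dB.
Stage 2: 10 dB above -18 dB, reduced 10:1 to 1 dB above → -17 dB.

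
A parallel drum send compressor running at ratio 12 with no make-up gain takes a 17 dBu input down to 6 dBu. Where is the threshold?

5 dBu

Gain reduction = 17 − 6 = 11 dB; output overshoot = GR / (R − 1) = 11 / 11 = 1 dB.
Threshold = output − output overshoot = 6 − 1 = 5 dBu.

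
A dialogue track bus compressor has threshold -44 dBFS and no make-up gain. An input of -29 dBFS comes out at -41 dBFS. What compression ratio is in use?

Input overshoot = -29 − (-44) = 15 dB; output overshoot = -41 − (-44) = 3 dB.
Ratio = 15 / 3 = 5.

5:1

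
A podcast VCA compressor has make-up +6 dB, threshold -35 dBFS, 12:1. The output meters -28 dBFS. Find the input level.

-23 dBFS

Before make-up, the level was -28 − 6 = -34 dBFS.
Post-compression overshoot = -34 − (-35) = 1 dB.
Input overshoot = R × output overshoot = 12 dB → input = -35 + 12 = -23 dBFS.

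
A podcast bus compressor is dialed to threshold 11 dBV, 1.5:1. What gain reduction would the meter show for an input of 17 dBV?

Overshoot = 17 − 11 = 6 dB.
A 1.5:1 ratio leaves 4 dB of that excess.
Gain reduction = 6 − 4 = 2 dB.

2 dB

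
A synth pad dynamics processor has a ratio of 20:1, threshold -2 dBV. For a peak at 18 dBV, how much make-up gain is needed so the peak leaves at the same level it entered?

19 dB

The peak compresses to -2 + 20/20 = -1 dBV.
To reach 18 dBV requires 18 − (-1) = 19 dB of make-up.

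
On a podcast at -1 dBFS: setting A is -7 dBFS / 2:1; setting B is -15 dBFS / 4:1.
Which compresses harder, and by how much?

B, by 7.5 dB

A: 6 dB over, compressed to 3 dB over, so 3 dB of GR.
B: 14 dB over, compressed to 3.5 dB over, so 10.5 dB of GR.
Difference: 7.5 dB in favour of B.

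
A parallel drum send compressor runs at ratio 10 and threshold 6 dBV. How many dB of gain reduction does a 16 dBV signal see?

16 dBV exceeds the threshold by 10 dB.
At 10:1, output sits 10/10 = 1 dB above threshold.
GR = overshoot in − overshoot out = 10 − 1 = 9 dB.

9 dB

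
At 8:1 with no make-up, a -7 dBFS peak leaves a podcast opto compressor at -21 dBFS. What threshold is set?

Input is 16 dB above T (since output overshoot × R = input overshoot: (-21 − T)·8 = -7 − T gives T = -23 dBFS).
Check: -23 + (-7 − (-23))/8 = -23 + 2 = -21 dBFS. ✓

-23 dBFS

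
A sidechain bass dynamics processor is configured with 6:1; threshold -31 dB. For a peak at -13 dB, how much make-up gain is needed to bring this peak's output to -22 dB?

The peak compresses to -31 + 18/6 = -28 dB.
To reach -22 dB requires -22 − (-28) = 6 dB of make-up.

6 dB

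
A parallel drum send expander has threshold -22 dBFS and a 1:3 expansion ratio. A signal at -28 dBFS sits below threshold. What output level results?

-40 dBFS

The input is 6 dB below the -22 dBFS threshold.
A 1:3 expander multiplies undershoot by 3: 6 × 3 = 18 dB below threshold.
Output = -22 − 18 = -40 dBFS.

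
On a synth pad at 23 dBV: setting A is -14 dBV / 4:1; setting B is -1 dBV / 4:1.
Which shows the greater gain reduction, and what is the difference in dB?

A: overshoot 37 dB → output overshoot 9.25 dB → GR 27.75 dB.
B: overshoot 24 dB → output overshoot 6 dB → GR 18 dB.
A reduces 9.75 dB more.

A, by 9.75 dB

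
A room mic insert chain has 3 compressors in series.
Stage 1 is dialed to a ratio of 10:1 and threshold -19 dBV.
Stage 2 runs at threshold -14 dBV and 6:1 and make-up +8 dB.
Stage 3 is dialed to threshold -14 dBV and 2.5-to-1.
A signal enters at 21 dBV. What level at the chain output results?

-11.2 dBV

Stage 1: 40 dB above -19 dBV, reduced 10:1 to 4 dB above → -15 dBV.
Stage 2: -15 dBV ≤ -14 dBV, so stage 2 doesn't engage; make-up brings it to -7 dBV.
Stage 3: -7 dBV is 7 dB over -14 dBV; at 2.5:1 that becomes 2.8 dB over, giving -11.2 dBV.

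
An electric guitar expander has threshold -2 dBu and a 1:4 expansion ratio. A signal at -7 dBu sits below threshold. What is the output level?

-22 dBu

The input is 5 dB below the -2 dBu threshold.
A 1:4 expander multiplies undershoot by 4: 5 × 4 = 20 dB below threshold.
Output = -2 − 20 = -22 dBu.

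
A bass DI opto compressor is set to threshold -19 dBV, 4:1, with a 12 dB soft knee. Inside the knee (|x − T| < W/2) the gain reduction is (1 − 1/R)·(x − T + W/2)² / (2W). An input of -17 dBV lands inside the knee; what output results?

x − T + W/2 = -17 − (-19) + 6 = 8.
GR = (1 − 1/4) × 8² / 24 = 0.75 × 64 / 24 = 2 dB.
Output = -17 − 2 = -19 dBV.

-19 dBV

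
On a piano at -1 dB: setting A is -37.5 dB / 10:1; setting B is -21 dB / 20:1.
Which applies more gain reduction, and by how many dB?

A, by 13.85 dB

A: 36.5 dB over, compressed to 3.65 dB over, so 32.85 dB of GR.
B: 20 dB over, compressed to 1 dB over, so 19 dB of GR.
A applies 13.85 dB more gain reduction.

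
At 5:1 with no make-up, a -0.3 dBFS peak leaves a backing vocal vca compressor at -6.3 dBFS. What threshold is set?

-7.8 dBFS

Let T be the threshold. Output overshoot = (input overshoot)/R, so -6.3 − T = (-0.3 − T)/5.
5·(-6.3 − T) = -0.3 − T → 4·T = -31.5 − (-0.3) = -31.2.
T = -31.2/4 = -7.8 dBFS.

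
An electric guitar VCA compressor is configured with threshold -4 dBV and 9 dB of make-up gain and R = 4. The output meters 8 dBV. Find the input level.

Remove make-up: 8 − 9 = -1 dBV.
That's 3 dB above the -4 dBV threshold.
Undo the ratio: input overshoot = 3 × 4 = 12 dB, giving input = 8 dBV.

8 dBV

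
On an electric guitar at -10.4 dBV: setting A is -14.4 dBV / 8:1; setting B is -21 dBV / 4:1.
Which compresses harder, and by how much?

A: overshoot 4 dB → output overshoot 0.5 dB → GR 3.5 dB.
B: overshoot 10.6 dB → output overshoot 2.65 dB → GR 7.95 dB.
Difference: 4.45 dB in favour of B.

B, by 4.45 dB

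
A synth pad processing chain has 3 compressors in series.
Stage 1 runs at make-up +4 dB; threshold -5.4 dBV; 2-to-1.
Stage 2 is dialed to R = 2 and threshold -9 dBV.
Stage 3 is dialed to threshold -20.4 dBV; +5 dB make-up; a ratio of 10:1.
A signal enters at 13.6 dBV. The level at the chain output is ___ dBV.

-13.405 dBV

Stage 1: 13.6 dBV is 19 dB over -5.4 dBV; at 2:1 that becomes 9.5 dB over, giving 4.1 dBV; +4 dB make-up → 8.1 dBV.
Stage 2: overshoot 17.1 dB → 17.1/2 = 8.55 dB → -0.45 dBV.
Stage 3: overshoot 19.95 dB → 19.95/10 = 1.995 dB → -18.405 dBV; +5 dB make-up → -13.405 dBV.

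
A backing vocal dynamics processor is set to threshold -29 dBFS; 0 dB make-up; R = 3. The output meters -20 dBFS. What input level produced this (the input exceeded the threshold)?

That's 9 dB above the -29 dBFS threshold.
Before 3:1 compression the overshoot was 9 × 3 = 27 dB, so input = -29 + 27 = -2 dBFS.

-2 dBFS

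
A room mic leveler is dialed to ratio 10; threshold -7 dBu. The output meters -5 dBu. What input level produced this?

Post-compression overshoot = -5 − (-7) = 2 dB.
Undo the ratio: input overshoot = 2 × 10 = 20 dB, giving input = 13 dBu.

13 dBu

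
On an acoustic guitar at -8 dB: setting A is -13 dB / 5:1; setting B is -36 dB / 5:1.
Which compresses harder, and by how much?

B, by 18.4 dB

A: overshoot 5 dB → output overshoot 1 dB → GR 4 dB.
B: overshoot 28 dB → output overshoot 5.6 dB → GR 22.4 dB.
B applies 18.4 dB more gain reduction.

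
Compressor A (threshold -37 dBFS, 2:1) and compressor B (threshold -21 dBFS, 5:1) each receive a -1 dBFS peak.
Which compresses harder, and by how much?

A: overshoot 36 dB → output overshoot 18 dB → GR 18 dB.
B: overshoot 20 dB → output overshoot 4 dB → GR 16 dB.
A reduces 2 dB more.

A, by 2 dB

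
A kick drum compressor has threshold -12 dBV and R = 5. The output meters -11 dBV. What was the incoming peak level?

The compressed level sits -11 − (-12) = 1 dB over threshold.
Undo the ratio: input overshoot = 1 × 5 = 5 dB, giving input = -7 dBV.

-7 dBV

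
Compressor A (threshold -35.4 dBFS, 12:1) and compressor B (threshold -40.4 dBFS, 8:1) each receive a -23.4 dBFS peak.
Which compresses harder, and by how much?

A: 12 dB over, compressed to 1 dB over, so 11 dB of GR.
B: 17 dB over, compressed to 2.125 dB over, so 14.875 dB of GR.
Difference: 3.875 dB in favour of B.

B, by 3.875 dB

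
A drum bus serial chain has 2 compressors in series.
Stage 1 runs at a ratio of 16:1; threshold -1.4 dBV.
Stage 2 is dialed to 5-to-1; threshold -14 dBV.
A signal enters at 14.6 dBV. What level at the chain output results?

-11.28 dBV

Stage 1: 14.6 dBV is 16 dB over -1.4 dBV; at 16:1 that becomes 1 dB over, giving -0.4 dBV.
Stage 2: overshoot 13.6 dB → 13.6/5 = 2.72 dB → -11.28 dBV.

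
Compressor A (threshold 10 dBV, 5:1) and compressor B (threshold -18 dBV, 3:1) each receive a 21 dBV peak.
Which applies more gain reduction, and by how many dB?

A: overshoot 11 dB → output overshoot 2.2 dB → GR 8.8 dB.
B: overshoot 39 dB → output overshoot 13 dB → GR 26 dB.
B applies 17.2 dB more gain reduction.

B, by 17.2 dB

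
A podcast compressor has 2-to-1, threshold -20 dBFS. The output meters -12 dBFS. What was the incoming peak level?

Post-compression overshoot = -12 − (-20) = 8 dB.
Input overshoot = R × output overshoot = 16 dB → input = -20 + 16 = -4 dBFS.

-4 dBFS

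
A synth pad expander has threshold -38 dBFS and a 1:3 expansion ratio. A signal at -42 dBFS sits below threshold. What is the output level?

Undershoot = (-38) − (-42) = 4 dB.
At 1:3, that expands to 12 dB under threshold.
Output = -38 − 12 = -50 dBFS.

-50 dBFS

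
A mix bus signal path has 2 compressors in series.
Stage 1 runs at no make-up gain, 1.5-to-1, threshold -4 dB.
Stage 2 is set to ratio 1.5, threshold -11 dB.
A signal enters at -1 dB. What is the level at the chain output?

-5 dB

Stage 1: -1 dB is 3 dB over -4 dB; at 1.5:1 that becomes 2 dB over, giving -2 dB.
Stage 2: overshoot 9 dB → 9/1.5 = 6 dB → -5 dB.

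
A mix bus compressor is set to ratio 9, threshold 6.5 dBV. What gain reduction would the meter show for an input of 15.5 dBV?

8 dB

Overshoot = 15.5 − 6.5 = 9 dB.
At 9:1, output sits 9/9 = 1 dB above threshold.
Gain reduction = 9 − 1 = 8 dB.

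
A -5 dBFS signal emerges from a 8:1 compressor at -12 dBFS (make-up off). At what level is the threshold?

-13 dBFS

Gain reduction = -5 − (-12) = 7 dB; output overshoot = GR / (R − 1) = 7 / 7 = 1 dB.
Threshold = output − output overshoot = -12 − 1 = -13 dBFS.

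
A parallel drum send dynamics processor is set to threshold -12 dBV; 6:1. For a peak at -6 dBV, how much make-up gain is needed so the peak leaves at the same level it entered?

The peak compresses to -12 + 6/6 = -11 dBV.
To reach -6 dBV requires -6 − (-11) = 5 dB of make-up.

5 dB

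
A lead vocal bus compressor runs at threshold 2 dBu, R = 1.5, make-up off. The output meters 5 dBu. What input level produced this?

6.5 dBu

That's 3 dB above the 2 dBu threshold.
Before 1.5:1 compression the overshoot was 3 × 1.5 = 4.5 dB, so input = 2 + 4.5 = 6.5 dBu.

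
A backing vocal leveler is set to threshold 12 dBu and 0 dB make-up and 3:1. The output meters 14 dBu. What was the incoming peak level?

18 dBu

That's 2 dB above the 12 dBu threshold.
Input overshoot = R × output overshoot = 6 dB → input = 12 + 6 = 18 dBu.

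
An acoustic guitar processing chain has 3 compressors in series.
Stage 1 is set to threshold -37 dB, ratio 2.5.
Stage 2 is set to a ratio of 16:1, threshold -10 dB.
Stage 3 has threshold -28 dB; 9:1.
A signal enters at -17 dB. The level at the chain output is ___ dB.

-29 dB

Stage 1: 20 dB above -37 dB, reduced 2.5:1 to 8 dB above → -29 dB.
Stage 2: -29 dB ≤ -10 dB, so stage 2 doesn't engage; output -29 dB.
Stage 3: -29 dB is at or below the -28 dB threshold — no compression; output -29 dB.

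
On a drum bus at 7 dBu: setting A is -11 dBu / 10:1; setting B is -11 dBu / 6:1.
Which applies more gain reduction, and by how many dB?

A, by 1.2 dB

A: GR = 18 − 18/10 = 16.2 dB.
B: GR = 18 − 18/6 = 15 dB.
A reduces 1.2 dB more.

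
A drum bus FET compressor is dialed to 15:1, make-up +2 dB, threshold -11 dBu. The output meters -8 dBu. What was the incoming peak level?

4 dBu

Stripping the +2 dB make-up gives -10 dBu at the gain stage.
The compressed level sits -10 − (-11) = 1 dB over threshold.
Before 15:1 compression the overshoot was 1 × 15 = 15 dB, so input = -11 + 15 = 4 dBu.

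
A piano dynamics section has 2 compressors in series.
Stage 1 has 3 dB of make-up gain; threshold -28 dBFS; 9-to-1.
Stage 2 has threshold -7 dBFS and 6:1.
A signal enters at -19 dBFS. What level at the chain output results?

Stage 1: overshoot 9 dB → 9/9 = 1 dB → -27 dBFS; +3 dB make-up → -24 dBFS.
Stage 2: below threshold (-24 ≤ -7); passes unchanged; output -24 dBFS.

-24 dBFS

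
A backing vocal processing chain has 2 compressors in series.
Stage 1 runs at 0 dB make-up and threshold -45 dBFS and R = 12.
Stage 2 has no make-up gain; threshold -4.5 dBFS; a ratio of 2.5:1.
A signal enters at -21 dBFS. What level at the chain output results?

Stage 1: -21 dBFS is 24 dB over -45 dBFS; at 12:1 that becomes 2 dB over, giving -43 dBFS.
Stage 2: below threshold (-43 ≤ -4.5); passes unchanged; output -43 dBFS.

-43 dBFS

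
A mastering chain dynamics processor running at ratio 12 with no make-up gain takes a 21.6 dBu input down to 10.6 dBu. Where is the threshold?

Input is 12 dB above T (since output overshoot × R = input overshoot: (10.6 − T)·12 = 21.6 − T gives T = 9.6 dBu).
Check: 9.6 + (21.6 − 9.6)/12 = 9.6 + 1 = 10.6 dBu. ✓

9.6 dBu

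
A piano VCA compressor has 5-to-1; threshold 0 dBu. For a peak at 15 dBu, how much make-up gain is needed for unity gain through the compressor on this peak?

Overshoot 15 dB → 15/5 = 3 dB after compression, so the compressed level is 0 + 3 = 3 dBu.
Make-up = target − compressed = 15 − 3 = 12 dB.

12 dB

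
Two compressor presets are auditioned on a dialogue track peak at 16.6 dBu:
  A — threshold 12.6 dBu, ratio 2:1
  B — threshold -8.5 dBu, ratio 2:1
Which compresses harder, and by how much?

A: 4 dB over, compressed to 2 dB over, so 2 dB of GR.
B: 25.1 dB over, compressed to 12.55 dB over, so 12.55 dB of GR.
B reduces 10.55 dB more.

B, by 10.55 dB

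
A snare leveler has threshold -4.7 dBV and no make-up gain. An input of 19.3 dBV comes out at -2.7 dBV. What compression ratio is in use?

12:1

Input overshoot = 19.3 − (-4.7) = 24 dB; output overshoot = -2.7 − (-4.7) = 2 dB.
Ratio = 24 / 2 = 12.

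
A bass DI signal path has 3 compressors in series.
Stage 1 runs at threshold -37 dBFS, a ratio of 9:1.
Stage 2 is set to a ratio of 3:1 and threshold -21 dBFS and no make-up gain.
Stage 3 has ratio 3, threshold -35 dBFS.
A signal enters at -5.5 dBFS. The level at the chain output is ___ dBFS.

-34.5 dBFS

Stage 1: 31.5 dB above -37 dBFS, reduced 9:1 to 3.5 dB above → -33.5 dBFS.
Stage 2: -33.5 dBFS ≤ -21 dBFS, so stage 2 doesn't engage; output -33.5 dBFS.
Stage 3: overshoot 1.5 dB → 1.5/3 = 0.5 dB → -34.5 dBFS.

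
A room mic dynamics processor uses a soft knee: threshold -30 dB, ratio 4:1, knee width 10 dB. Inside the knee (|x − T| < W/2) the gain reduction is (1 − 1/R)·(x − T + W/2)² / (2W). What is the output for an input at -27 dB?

-29.4 dB

x − T + W/2 = -27 − (-30) + 5 = 8.
GR = (1 − 1/4) × 8² / 20 = 0.75 × 64 / 20 = 2.4 dB.
Output = -27 − 2.4 = -29.4 dB.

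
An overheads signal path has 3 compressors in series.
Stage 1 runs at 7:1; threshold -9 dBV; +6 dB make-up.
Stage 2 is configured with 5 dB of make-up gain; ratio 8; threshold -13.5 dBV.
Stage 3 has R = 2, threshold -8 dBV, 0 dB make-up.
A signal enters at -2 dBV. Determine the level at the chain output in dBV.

Stage 1: -2 dBV is 7 dB over -9 dBV; at 7:1 that becomes 1 dB over, giving -8 dBV; +6 dB make-up → -2 dBV.
Stage 2: overshoot 11.5 dB → 11.5/8 = 1.4375 dB → -12.0625 dBV; +5 dB make-up → -7.0625 dBV.
Stage 3: overshoot 0.9375 dB → 0.9375/2 = 0.46875 dB → -7.53125 dBV.

-7.53125 dBV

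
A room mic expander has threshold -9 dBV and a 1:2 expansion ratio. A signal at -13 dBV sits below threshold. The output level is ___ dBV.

Undershoot = (-9) − (-13) = 4 dB.
At 1:2, that expands to 8 dB under threshold.
Output = -9 − 8 = -17 dBV.

-17 dBV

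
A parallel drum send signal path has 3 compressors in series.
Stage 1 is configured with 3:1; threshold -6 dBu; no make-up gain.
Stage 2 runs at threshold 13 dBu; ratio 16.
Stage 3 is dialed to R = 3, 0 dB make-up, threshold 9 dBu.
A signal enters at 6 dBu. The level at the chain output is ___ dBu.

Stage 1: 12 dB above -6 dBu, reduced 3:1 to 4 dB above → -2 dBu.
Stage 2: -2 dBu ≤ 13 dBu, so stage 2 doesn't engage; output -2 dBu.
Stage 3: -2 dBu is at or below the 9 dBu threshold — no compression; output -2 dBu.

-2 dBu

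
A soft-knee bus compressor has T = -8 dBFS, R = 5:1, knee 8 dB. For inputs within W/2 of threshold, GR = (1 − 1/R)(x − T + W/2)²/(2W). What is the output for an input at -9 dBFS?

-9.45 dBFS

x − T + W/2 = -9 − (-8) + 4 = 3.
GR = (1 − 1/5) × 3² / 16 = 0.8 × 9 / 16 = 0.45 dB.
Output = -9 − 0.45 = -9.45 dBFS.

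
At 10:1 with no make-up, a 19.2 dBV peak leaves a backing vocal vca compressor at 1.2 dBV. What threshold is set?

Let T be the threshold. Output overshoot = (input overshoot)/R, so 1.2 − T = (19.2 − T)/10.
10·(1.2 − T) = 19.2 − T → 9·T = 12 − 19.2 = -7.2.
T = -7.2/9 = -0.8 dBV.

-0.8 dBV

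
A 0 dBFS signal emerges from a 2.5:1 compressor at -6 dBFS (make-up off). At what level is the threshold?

-10 dBFS

Let T be the threshold. Output overshoot = (input overshoot)/R, so -6 − T = (0 − T)/2.5.
2.5·(-6 − T) = 0 − T → 1.5·T = -15 − 0 = -15.
T = -15/1.5 = -10 dBFS.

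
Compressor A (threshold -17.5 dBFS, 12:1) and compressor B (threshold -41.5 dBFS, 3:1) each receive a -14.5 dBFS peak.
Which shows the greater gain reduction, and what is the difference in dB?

A: GR = 3 − 3/12 = 2.75 dB.
B: GR = 27 − 27/3 = 18 dB.
B applies 15.25 dB more gain reduction.

B, by 15.25 dB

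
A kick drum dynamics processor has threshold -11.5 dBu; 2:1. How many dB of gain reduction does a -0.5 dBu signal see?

Overshoot = -0.5 − (-11.5) = 11 dB.
A 2:1 ratio leaves 5.5 dB of that excess.
Gain reduction = 11 − 5.5 = 5.5 dB.

5.5 dB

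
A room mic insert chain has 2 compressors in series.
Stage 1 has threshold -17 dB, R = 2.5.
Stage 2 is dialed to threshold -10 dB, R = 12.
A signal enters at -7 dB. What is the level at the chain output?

Stage 1: 10 dB above -17 dB, reduced 2.5:1 to 4 dB above → -13 dB.
Stage 2: below threshold (-13 ≤ -10); passes unchanged; output -13 dB.

-13 dB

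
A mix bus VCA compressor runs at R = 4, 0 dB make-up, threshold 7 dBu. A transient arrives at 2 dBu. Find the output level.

2 dBu

2 dBu is 5 dB below the 7 dBu threshold, so no gain reduction is applied.
Output = input = 2 dBu.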